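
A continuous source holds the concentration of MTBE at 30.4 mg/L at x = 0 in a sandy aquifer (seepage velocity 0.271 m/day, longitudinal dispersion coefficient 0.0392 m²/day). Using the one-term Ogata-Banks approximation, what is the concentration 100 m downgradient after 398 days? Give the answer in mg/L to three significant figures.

28.0 mg/L

For a continuous step input, C/C₀ ≈ ½·erfc((x−vt)/(2√(Dt))).
vt = 0.271 × 398 = 107.858 m and 2√(Dt) = 2√(0.0392 × 398) = 7.900 m.
Argument (x−vt)/(2√(Dt)) = (100 − 107.858)/7.900 = -0.9947; ½·erfc(-0.9947) = 0.9202.
C = 30.4 × 0.9202 = 28.0 mg/L.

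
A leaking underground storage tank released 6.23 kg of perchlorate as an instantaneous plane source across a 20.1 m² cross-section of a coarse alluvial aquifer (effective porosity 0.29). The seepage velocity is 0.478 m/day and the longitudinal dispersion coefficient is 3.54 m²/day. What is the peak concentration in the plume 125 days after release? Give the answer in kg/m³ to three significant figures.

0.0143 kg/m³

The peak of an instantaneous 1D plume sits at x = vt; there the Gaussian factor is 1 and C_max = M/(n_e·A·√(4πDt)), where n_e·A is the pore area the mass is dissolved in.
√(4πDt) = √(4π × 3.54 × 125) = 74.57 m, so C_max = 6.23/(0.29 × 20.1 × 74.57) = 0.0143 kg/m³.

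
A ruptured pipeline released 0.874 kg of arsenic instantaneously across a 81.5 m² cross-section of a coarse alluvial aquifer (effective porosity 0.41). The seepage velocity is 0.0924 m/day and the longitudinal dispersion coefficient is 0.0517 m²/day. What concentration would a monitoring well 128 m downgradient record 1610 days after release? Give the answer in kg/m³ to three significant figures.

0.000222 kg/m³

For an instantaneous plane source, C(x,t) = M/(n_e·A·√(4πDt)) · exp(−(x−vt)²/(4Dt)), with n_e·A the pore (flow) area.
Plume center vt = 0.0924 × 1610 = 148.764 m, so the well at 128 m is 20.764 m upgradient of the peak.
√(4πDt) = 32.34 m, giving peak height M/(n_e·A·√(4πDt)) = 0.874/(0.41 × 81.5 × 32.34) = 0.0008088 kg/m³.
(x−vt)²/(4Dt) = (-20.764)²/(4 × 0.0517 × 1610) = 1.295; exp(−1.295) = 0.2739.
C = 0.0008088 × 0.2739 = 0.000222 kg/m³.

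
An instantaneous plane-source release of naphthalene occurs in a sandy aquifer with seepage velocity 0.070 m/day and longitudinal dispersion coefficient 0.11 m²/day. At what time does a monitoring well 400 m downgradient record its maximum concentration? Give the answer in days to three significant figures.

For the 1D instantaneous-source solution, setting ∂C/∂t = 0 at fixed x gives v²t² + 2Dt − x² = 0, so t = (√(D² + v²x²) − D)/v².
√(D² + v²x²) = √(0.11² + 0.070² × 400²) = 28.00; v² = 0.0049.
t = (28.00 − 0.11)/0.0049 = 5690 days (vs. the pure-advection estimate x/v = 5710 d).

5690 days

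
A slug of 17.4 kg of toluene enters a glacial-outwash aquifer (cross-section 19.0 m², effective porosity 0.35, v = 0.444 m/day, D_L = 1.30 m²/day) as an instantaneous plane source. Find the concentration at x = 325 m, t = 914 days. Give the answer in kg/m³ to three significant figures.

0.00542 kg/m³

For an instantaneous plane source, C(x,t) = M/(n_e·A·√(4πDt)) · exp(−(x−vt)²/(4Dt)), with n_e·A the pore (flow) area.
Plume center vt = 0.444 × 914 = 405.816 m, so the well at 325 m is 80.816 m upgradient of the peak.
√(4πDt) = 122.2 m, giving peak height M/(n_e·A·√(4πDt)) = 17.4/(0.35 × 19.0 × 122.2) = 0.02141 kg/m³.
(x−vt)²/(4Dt) = (-80.816)²/(4 × 1.30 × 914) = 1.374; exp(−1.374) = 0.2531.
C = 0.02141 × 0.2531 = 0.00542 kg/m³.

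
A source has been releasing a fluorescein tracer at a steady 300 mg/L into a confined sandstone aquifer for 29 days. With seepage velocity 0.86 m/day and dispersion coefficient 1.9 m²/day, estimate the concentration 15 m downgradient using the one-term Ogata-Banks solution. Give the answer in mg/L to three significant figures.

For a continuous step input, C/C₀ ≈ ½·erfc((x−vt)/(2√(Dt))).
vt = 0.86 × 29 = 24.94 m and 2√(Dt) = 2√(1.9 × 29) = 14.85 m.
Argument (x−vt)/(2√(Dt)) = (15 − 24.94)/14.85 = -0.6694; ½·erfc(-0.6694) = 0.8281.
C = 300 × 0.8281 = 248 mg/L.

248 mg/L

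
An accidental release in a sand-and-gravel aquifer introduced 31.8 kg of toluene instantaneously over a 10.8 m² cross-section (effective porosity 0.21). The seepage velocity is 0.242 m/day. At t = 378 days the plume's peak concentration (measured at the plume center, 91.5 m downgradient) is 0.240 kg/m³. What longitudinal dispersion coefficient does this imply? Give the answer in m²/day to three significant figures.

At the plume center C_max = M/(n_e·A·√(4πDt)), so D = M²/(4πt·(n_e·A·C_max)²).
n_e·A·C_max = 0.21 × 10.8 × 0.240 = 0.5443 kg/m.
D = 31.8²/(4π × 378 × 0.5443²) = 0.719 m²/day.

0.719 m²/day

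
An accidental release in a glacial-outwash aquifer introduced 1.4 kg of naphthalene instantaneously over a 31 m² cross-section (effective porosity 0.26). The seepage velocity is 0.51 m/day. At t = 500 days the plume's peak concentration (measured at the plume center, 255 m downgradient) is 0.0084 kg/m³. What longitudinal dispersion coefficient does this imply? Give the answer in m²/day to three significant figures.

0.0681 m²/day

At the plume center C_max = M/(n_e·A·√(4πDt)), so D = M²/(4πt·(n_e·A·C_max)²).
n_e·A·C_max = 0.26 × 31 × 0.0084 = 0.06770 kg/m.
D = 1.4²/(4π × 500 × 0.06770²) = 0.0681 m²/day.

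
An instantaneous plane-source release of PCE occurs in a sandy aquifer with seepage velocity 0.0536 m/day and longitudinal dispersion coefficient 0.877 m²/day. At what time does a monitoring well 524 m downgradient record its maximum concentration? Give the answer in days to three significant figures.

9480 days

For the 1D instantaneous-source solution, setting ∂C/∂t = 0 at fixed x gives v²t² + 2Dt − x² = 0, so t = (√(D² + v²x²) − D)/v².
√(D² + v²x²) = √(0.877² + 0.0536² × 524²) = 28.10; v² = 0.00287296.
t = (28.10 − 0.877)/0.00287296 = 9480 days (vs. the pure-advection estimate x/v = 9780 d).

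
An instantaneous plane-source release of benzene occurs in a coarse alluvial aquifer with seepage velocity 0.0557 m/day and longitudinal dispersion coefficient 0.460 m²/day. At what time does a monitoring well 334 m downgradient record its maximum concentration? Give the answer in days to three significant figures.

5850 days

For the 1D instantaneous-source solution, setting ∂C/∂t = 0 at fixed x gives v²t² + 2Dt − x² = 0, so t = (√(D² + v²x²) − D)/v².
√(D² + v²x²) = √(0.460² + 0.0557² × 334²) = 18.61; v² = 0.00310249.
t = (18.61 − 0.460)/0.00310249 = 5850 days (vs. the pure-advection estimate x/v = 6000 d).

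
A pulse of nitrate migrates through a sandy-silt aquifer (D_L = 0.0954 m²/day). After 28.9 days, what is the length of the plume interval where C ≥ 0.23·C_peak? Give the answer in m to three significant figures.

The plume is Gaussian with σ = √(2Dt) = √(2 × 0.0954 × 28.9) = 2.348 m.
C/C_peak = exp(−Δx²/(2σ²)) = 0.23 ⇒ Δx = σ·√(−2 ln 0.23) = 2.348 × 1.714 = 4.024 m.
Width = 2Δx = 8.05 m.

8.05 m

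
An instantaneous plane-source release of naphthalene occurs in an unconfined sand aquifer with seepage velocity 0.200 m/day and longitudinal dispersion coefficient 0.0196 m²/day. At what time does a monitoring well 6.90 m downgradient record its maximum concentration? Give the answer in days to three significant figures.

34.0 days

For the 1D instantaneous-source solution, setting ∂C/∂t = 0 at fixed x gives v²t² + 2Dt − x² = 0, so t = (√(D² + v²x²) − D)/v².
√(D² + v²x²) = √(0.0196² + 0.200² × 6.90²) = 1.380; v² = 0.04.
t = (1.380 − 0.0196)/0.04 = 34.0 days (vs. the pure-advection estimate x/v = 34.5 d).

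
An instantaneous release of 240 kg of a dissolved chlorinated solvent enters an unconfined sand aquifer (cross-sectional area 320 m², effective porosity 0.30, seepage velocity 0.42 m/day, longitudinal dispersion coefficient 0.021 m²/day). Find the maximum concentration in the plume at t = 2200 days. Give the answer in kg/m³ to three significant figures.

The peak of an instantaneous 1D plume sits at x = vt; there the Gaussian factor is 1 and C_max = M/(n_e·A·√(4πDt)), where n_e·A is the pore area the mass is dissolved in.
√(4πDt) = √(4π × 0.021 × 2200) = 24.09 m, so C_max = 240/(0.30 × 320 × 24.09) = 0.104 kg/m³.

0.104 kg/m³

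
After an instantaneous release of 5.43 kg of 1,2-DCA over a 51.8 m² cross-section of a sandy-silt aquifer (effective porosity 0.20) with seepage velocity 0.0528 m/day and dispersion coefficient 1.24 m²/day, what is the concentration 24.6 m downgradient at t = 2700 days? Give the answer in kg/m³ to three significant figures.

0.000904 kg/m³

For an instantaneous plane source, C(x,t) = M/(n_e·A·√(4πDt)) · exp(−(x−vt)²/(4Dt)), with n_e·A the pore (flow) area.
Plume center vt = 0.0528 × 2700 = 142.56 m, so the well at 24.6 m is 117.96 m upgradient of the peak.
√(4πDt) = 205.1 m, giving peak height M/(n_e·A·√(4πDt)) = 5.43/(0.20 × 51.8 × 205.1) = 0.002555 kg/m³.
(x−vt)²/(4Dt) = (-117.96)²/(4 × 1.24 × 2700) = 1.039; exp(−1.039) = 0.3538.
C = 0.002555 × 0.3538 = 0.000904 kg/m³.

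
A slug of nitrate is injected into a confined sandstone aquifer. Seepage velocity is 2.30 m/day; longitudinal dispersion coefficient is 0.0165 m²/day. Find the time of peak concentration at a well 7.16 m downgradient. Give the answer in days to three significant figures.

For the 1D instantaneous-source solution, setting ∂C/∂t = 0 at fixed x gives v²t² + 2Dt − x² = 0, so t = (√(D² + v²x²) − D)/v².
√(D² + v²x²) = √(0.0165² + 2.30² × 7.16²) = 16.47; v² = 5.29.
t = (16.47 − 0.0165)/5.29 = 3.11 days (vs. the pure-advection estimate x/v = 3.11 d).

3.11 days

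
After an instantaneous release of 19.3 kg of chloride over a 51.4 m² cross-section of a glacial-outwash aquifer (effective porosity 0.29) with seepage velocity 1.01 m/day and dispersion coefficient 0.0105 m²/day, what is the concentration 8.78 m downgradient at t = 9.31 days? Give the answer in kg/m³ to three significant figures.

0.433 kg/m³

For an instantaneous plane source, C(x,t) = M/(n_e·A·√(4πDt)) · exp(−(x−vt)²/(4Dt)), with n_e·A the pore (flow) area.
Plume center vt = 1.01 × 9.31 = 9.4031 m, so the well at 8.78 m is 0.6231 m upgradient of the peak.
√(4πDt) = 1.108 m, giving peak height M/(n_e·A·√(4πDt)) = 19.3/(0.29 × 51.4 × 1.108) = 1.169 kg/m³.
(x−vt)²/(4Dt) = (-0.6231)²/(4 × 0.0105 × 9.31) = 0.9929; exp(−0.9929) = 0.3705.
C = 1.169 × 0.3705 = 0.433 kg/m³.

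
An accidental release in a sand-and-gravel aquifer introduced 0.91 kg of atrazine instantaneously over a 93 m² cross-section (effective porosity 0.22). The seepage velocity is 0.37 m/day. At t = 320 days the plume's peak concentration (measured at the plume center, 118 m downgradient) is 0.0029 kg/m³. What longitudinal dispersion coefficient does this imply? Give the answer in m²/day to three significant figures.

0.0585 m²/day

At the plume center C_max = M/(n_e·A·√(4πDt)), so D = M²/(4πt·(n_e·A·C_max)²).
n_e·A·C_max = 0.22 × 93 × 0.0029 = 0.05933 kg/m.
D = 0.91²/(4π × 320 × 0.05933²) = 0.0585 m²/day.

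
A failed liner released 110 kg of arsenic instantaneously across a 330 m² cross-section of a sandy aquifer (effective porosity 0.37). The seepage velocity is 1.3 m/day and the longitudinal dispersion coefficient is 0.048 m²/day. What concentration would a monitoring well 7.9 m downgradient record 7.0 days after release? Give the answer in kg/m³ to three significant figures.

For an instantaneous plane source, C(x,t) = M/(n_e·A·√(4πDt)) · exp(−(x−vt)²/(4Dt)), with n_e·A the pore (flow) area.
Plume center vt = 1.3 × 7.0 = 9.1 m, so the well at 7.9 m is 1.2 m upgradient of the peak.
√(4πDt) = 2.055 m, giving peak height M/(n_e·A·√(4πDt)) = 110/(0.37 × 330 × 2.055) = 0.4384 kg/m³.
(x−vt)²/(4Dt) = (-1.2)²/(4 × 0.048 × 7.0) = 1.071; exp(−1.071) = 0.3427.
C = 0.4384 × 0.3427 = 0.150 kg/m³.

0.150 kg/m³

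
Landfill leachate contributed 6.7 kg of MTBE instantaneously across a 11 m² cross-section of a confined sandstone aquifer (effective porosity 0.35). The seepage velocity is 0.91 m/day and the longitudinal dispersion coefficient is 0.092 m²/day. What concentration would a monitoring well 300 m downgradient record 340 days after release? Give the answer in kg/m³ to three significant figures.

For an instantaneous plane source, C(x,t) = M/(n_e·A·√(4πDt)) · exp(−(x−vt)²/(4Dt)), with n_e·A the pore (flow) area.
Plume center vt = 0.91 × 340 = 309.4 m, so the well at 300 m is 9.4 m upgradient of the peak.
√(4πDt) = 19.83 m, giving peak height M/(n_e·A·√(4πDt)) = 6.7/(0.35 × 11 × 19.83) = 0.08776 kg/m³.
(x−vt)²/(4Dt) = (-9.4)²/(4 × 0.092 × 340) = 0.7062; exp(−0.7062) = 0.4935.
C = 0.08776 × 0.4935 = 0.0433 kg/m³.

0.0433 kg/m³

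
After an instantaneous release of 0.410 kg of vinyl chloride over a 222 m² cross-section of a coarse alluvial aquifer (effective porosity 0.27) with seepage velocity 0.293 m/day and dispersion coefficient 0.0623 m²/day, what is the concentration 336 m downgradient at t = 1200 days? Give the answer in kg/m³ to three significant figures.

9.89e-05 kg/m³

For an instantaneous plane source, C(x,t) = M/(n_e·A·√(4πDt)) · exp(−(x−vt)²/(4Dt)), with n_e·A the pore (flow) area.
Plume center vt = 0.293 × 1200 = 351.6 m, so the well at 336 m is 15.6 m upgradient of the peak.
√(4πDt) = 30.65 m, giving peak height M/(n_e·A·√(4πDt)) = 0.410/(0.27 × 222 × 30.65) = 0.0002232 kg/m³.
(x−vt)²/(4Dt) = (-15.6)²/(4 × 0.0623 × 1200) = 0.8138; exp(−0.8138) = 0.4432.
C = 0.0002232 × 0.4432 = 9.89e-05 kg/m³.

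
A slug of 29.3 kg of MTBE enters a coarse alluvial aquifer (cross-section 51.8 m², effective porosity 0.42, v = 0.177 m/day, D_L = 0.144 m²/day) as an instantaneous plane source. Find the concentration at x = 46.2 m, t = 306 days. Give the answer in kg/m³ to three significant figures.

For an instantaneous plane source, C(x,t) = M/(n_e·A·√(4πDt)) · exp(−(x−vt)²/(4Dt)), with n_e·A the pore (flow) area.
Plume center vt = 0.177 × 306 = 54.162 m, so the well at 46.2 m is 7.962 m upgradient of the peak.
√(4πDt) = 23.53 m, giving peak height M/(n_e·A·√(4πDt)) = 29.3/(0.42 × 51.8 × 23.53) = 0.05724 kg/m³.
(x−vt)²/(4Dt) = (-7.962)²/(4 × 0.144 × 306) = 0.3597; exp(−0.3597) = 0.6979.
C = 0.05724 × 0.6979 = 0.0399 kg/m³.

0.0399 kg/m³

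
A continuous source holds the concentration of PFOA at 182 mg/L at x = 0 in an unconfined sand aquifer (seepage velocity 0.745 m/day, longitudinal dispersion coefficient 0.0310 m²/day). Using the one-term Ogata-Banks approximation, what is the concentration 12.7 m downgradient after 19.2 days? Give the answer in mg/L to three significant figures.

169 mg/L

For a continuous step input, C/C₀ ≈ ½·erfc((x−vt)/(2√(Dt))).
vt = 0.745 × 19.2 = 14.304 m and 2√(Dt) = 2√(0.0310 × 19.2) = 1.543 m.
Argument (x−vt)/(2√(Dt)) = (12.7 − 14.304)/1.543 = -1.040; ½·erfc(-1.040) = 0.9293.
C = 182 × 0.9293 = 169 mg/L.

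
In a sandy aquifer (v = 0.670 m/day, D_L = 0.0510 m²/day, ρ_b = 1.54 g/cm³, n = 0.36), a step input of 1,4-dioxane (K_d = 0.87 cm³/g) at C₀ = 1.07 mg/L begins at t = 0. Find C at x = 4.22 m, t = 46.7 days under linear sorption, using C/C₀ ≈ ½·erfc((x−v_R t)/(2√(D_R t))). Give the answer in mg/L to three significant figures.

1.06 mg/L

Retardation factor R = 1 + ρ_b·K_d/n = 1 + 1.54 × 0.87/0.36 = 4.722.
Sorption retards both mechanisms: v_R = v/R = 0.1419 m/day, D_R = D/R = 0.01080 m²/day.
v_R·t = 0.1419 × 46.7 = 6.62673 m; 2√(D_R t) = 1.420 m; argument = (4.22 − 6.62673)/1.420 = -1.695.
C = C₀ × ½·erfc(-1.695) = 1.07 × 0.9917 = 1.06 mg/L.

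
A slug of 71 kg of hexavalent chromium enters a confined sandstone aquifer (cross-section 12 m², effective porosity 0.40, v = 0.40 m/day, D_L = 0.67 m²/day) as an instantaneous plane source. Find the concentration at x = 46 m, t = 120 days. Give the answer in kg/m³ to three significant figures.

0.460 kg/m³

For an instantaneous plane source, C(x,t) = M/(n_e·A·√(4πDt)) · exp(−(x−vt)²/(4Dt)), with n_e·A the pore (flow) area.
Plume center vt = 0.40 × 120 = 48 m, so the well at 46 m is 2 m upgradient of the peak.
√(4πDt) = 31.79 m, giving peak height M/(n_e·A·√(4πDt)) = 71/(0.40 × 12 × 31.79) = 0.4653 kg/m³.
(x−vt)²/(4Dt) = (-2)²/(4 × 0.67 × 120) = 0.01244; exp(−0.01244) = 0.9876.
C = 0.4653 × 0.9876 = 0.460 kg/m³.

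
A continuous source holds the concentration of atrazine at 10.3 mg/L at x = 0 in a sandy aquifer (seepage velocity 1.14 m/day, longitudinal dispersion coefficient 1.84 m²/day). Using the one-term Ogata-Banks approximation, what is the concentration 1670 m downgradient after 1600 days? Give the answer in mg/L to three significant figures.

For a continuous step input, C/C₀ ≈ ½·erfc((x−vt)/(2√(Dt))).
vt = 1.14 × 1600 = 1824 m and 2√(Dt) = 2√(1.84 × 1600) = 108.5 m.
Argument (x−vt)/(2√(Dt)) = (1670 − 1824)/108.5 = -1.419; ½·erfc(-1.419) = 0.9776.
C = 10.3 × 0.9776 = 10.1 mg/L.

10.1 mg/L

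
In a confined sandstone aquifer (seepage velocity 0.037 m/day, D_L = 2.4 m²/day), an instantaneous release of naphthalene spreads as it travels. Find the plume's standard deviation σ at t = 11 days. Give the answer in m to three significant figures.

7.27 m

Dispersive spreading gives a Gaussian with σ² = 2Dt; advection only shifts the center.
σ = √(2 × 2.4 × 11) = 7.27 m.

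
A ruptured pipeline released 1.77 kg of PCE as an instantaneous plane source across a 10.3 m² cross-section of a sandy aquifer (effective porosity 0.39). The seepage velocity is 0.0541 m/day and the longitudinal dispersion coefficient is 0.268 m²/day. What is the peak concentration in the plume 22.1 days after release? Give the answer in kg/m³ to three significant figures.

The peak of an instantaneous 1D plume sits at x = vt; there the Gaussian factor is 1 and C_max = M/(n_e·A·√(4πDt)), where n_e·A is the pore area the mass is dissolved in.
√(4πDt) = √(4π × 0.268 × 22.1) = 8.627 m, so C_max = 1.77/(0.39 × 10.3 × 8.627) = 0.0511 kg/m³.

0.0511 kg/m³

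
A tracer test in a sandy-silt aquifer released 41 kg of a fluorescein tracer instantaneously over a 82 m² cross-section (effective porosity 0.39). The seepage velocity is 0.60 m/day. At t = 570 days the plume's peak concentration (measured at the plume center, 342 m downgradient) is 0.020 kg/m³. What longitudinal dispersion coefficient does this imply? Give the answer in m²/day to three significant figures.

0.574 m²/day

At the plume center C_max = M/(n_e·A·√(4πDt)), so D = M²/(4πt·(n_e·A·C_max)²).
n_e·A·C_max = 0.39 × 82 × 0.020 = 0.6396 kg/m.
D = 41²/(4π × 570 × 0.6396²) = 0.574 m²/day.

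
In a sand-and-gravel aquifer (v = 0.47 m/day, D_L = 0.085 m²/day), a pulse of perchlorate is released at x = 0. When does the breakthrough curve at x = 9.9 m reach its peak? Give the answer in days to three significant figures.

20.7 days

For the 1D instantaneous-source solution, setting ∂C/∂t = 0 at fixed x gives v²t² + 2Dt − x² = 0, so t = (√(D² + v²x²) − D)/v².
√(D² + v²x²) = √(0.085² + 0.47² × 9.9²) = 4.654; v² = 0.2209.
t = (4.654 − 0.085)/0.2209 = 20.7 days (vs. the pure-advection estimate x/v = 21.1 d).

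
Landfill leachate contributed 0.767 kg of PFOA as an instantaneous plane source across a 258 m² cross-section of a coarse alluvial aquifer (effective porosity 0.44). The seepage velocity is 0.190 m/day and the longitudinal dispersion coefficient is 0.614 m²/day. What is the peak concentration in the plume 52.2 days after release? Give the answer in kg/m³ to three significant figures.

The peak of an instantaneous 1D plume sits at x = vt; there the Gaussian factor is 1 and C_max = M/(n_e·A·√(4πDt)), where n_e·A is the pore area the mass is dissolved in.
√(4πDt) = √(4π × 0.614 × 52.2) = 20.07 m, so C_max = 0.767/(0.44 × 258 × 20.07) = 0.000337 kg/m³.

0.000337 kg/m³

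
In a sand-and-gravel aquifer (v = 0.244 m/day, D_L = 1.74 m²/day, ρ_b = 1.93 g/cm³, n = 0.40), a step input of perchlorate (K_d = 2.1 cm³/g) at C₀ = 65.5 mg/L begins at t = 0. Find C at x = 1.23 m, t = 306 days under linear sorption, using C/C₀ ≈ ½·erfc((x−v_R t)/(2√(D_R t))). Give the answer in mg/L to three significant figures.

Retardation factor R = 1 + ρ_b·K_d/n = 1 + 1.93 × 2.1/0.40 = 11.13.
Sorption retards both mechanisms: v_R = v/R = 0.02192 m/day, D_R = D/R = 0.1563 m²/day.
v_R·t = 0.02192 × 306 = 6.70752 m; 2√(D_R t) = 13.83 m; argument = (1.23 − 6.70752)/13.83 = -0.3961.
C = C₀ × ½·erfc(-0.3961) = 65.5 × 0.7123 = 46.7 mg/L.

46.7 mg/L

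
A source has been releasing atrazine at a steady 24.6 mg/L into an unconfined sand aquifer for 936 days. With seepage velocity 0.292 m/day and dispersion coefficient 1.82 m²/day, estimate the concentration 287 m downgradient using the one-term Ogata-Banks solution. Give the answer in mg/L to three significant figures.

For a continuous step input, C/C₀ ≈ ½·erfc((x−vt)/(2√(Dt))).
vt = 0.292 × 936 = 273.312 m and 2√(Dt) = 2√(1.82 × 936) = 82.55 m.
Argument (x−vt)/(2√(Dt)) = (287 − 273.312)/82.55 = 0.1658; ½·erfc(0.1658) = 0.4073.
C = 24.6 × 0.4073 = 10.0 mg/L.

10.0 mg/L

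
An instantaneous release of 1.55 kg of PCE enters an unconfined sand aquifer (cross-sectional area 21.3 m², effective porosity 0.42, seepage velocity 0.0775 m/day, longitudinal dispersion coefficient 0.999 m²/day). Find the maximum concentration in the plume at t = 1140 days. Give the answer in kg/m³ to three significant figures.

The peak of an instantaneous 1D plume sits at x = vt; there the Gaussian factor is 1 and C_max = M/(n_e·A·√(4πDt)), where n_e·A is the pore area the mass is dissolved in.
√(4πDt) = √(4π × 0.999 × 1140) = 119.6 m, so C_max = 1.55/(0.42 × 21.3 × 119.6) = 0.00145 kg/m³.

0.00145 kg/m³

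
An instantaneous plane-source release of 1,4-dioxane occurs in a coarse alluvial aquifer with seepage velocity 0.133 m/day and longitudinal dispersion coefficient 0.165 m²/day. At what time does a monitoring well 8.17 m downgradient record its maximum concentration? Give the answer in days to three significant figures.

52.8 days

For the 1D instantaneous-source solution, setting ∂C/∂t = 0 at fixed x gives v²t² + 2Dt − x² = 0, so t = (√(D² + v²x²) − D)/v².
√(D² + v²x²) = √(0.165² + 0.133² × 8.17²) = 1.099; v² = 0.017689.
t = (1.099 − 0.165)/0.017689 = 52.8 days (vs. the pure-advection estimate x/v = 61.4 d).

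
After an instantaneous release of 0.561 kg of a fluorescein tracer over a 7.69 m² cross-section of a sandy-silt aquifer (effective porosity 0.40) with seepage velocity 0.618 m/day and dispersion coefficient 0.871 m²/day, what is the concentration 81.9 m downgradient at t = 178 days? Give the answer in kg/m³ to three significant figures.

0.00116 kg/m³

For an instantaneous plane source, C(x,t) = M/(n_e·A·√(4πDt)) · exp(−(x−vt)²/(4Dt)), with n_e·A the pore (flow) area.
Plume center vt = 0.618 × 178 = 110.004 m, so the well at 81.9 m is 28.104 m upgradient of the peak.
√(4πDt) = 44.14 m, giving peak height M/(n_e·A·√(4πDt)) = 0.561/(0.40 × 7.69 × 44.14) = 0.004132 kg/m³.
(x−vt)²/(4Dt) = (-28.104)²/(4 × 0.871 × 178) = 1.274; exp(−1.274) = 0.2797.
C = 0.004132 × 0.2797 = 0.00116 kg/m³.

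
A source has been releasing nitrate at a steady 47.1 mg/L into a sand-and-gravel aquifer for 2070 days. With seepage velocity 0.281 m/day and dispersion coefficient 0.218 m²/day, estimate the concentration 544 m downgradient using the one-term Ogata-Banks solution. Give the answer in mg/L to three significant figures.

For a continuous step input, C/C₀ ≈ ½·erfc((x−vt)/(2√(Dt))).
vt = 0.281 × 2070 = 581.67 m and 2√(Dt) = 2√(0.218 × 2070) = 42.49 m.
Argument (x−vt)/(2√(Dt)) = (544 − 581.67)/42.49 = -0.8866; ½·erfc(-0.8866) = 0.8951.
C = 47.1 × 0.8951 = 42.2 mg/L.

42.2 mg/L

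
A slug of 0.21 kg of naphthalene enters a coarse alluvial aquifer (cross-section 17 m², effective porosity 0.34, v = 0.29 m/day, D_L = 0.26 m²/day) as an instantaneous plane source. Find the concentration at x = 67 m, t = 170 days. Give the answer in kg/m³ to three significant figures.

For an instantaneous plane source, C(x,t) = M/(n_e·A·√(4πDt)) · exp(−(x−vt)²/(4Dt)), with n_e·A the pore (flow) area.
Plume center vt = 0.29 × 170 = 49.3 m, so the well at 67 m is 17.7 m downgradient of the peak.
√(4πDt) = 23.57 m, giving peak height M/(n_e·A·√(4πDt)) = 0.21/(0.34 × 17 × 23.57) = 0.001541 kg/m³.
(x−vt)²/(4Dt) = (17.7)²/(4 × 0.26 × 170) = 1.772; exp(−1.772) = 0.1700.
C = 0.001541 × 0.1700 = 0.000262 kg/m³.

0.000262 kg/m³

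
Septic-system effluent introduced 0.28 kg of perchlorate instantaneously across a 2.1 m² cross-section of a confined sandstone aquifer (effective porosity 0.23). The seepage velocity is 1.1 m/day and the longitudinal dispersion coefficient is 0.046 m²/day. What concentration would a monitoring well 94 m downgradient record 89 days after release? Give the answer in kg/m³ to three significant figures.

For an instantaneous plane source, C(x,t) = M/(n_e·A·√(4πDt)) · exp(−(x−vt)²/(4Dt)), with n_e·A the pore (flow) area.
Plume center vt = 1.1 × 89 = 97.9 m, so the well at 94 m is 3.9 m upgradient of the peak.
√(4πDt) = 7.173 m, giving peak height M/(n_e·A·√(4πDt)) = 0.28/(0.23 × 2.1 × 7.173) = 0.08082 kg/m³.
(x−vt)²/(4Dt) = (-3.9)²/(4 × 0.046 × 89) = 0.9288; exp(−0.9288) = 0.3950.
C = 0.08082 × 0.3950 = 0.0319 kg/m³.

0.0319 kg/m³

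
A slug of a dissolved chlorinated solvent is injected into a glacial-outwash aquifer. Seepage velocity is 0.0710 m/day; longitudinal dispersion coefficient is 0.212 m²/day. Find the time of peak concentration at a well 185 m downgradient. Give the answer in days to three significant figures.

2560 days

For the 1D instantaneous-source solution, setting ∂C/∂t = 0 at fixed x gives v²t² + 2Dt − x² = 0, so t = (√(D² + v²x²) − D)/v².
√(D² + v²x²) = √(0.212² + 0.0710² × 185²) = 13.14; v² = 0.005041.
t = (13.14 − 0.212)/0.005041 = 2560 days (vs. the pure-advection estimate x/v = 2610 d).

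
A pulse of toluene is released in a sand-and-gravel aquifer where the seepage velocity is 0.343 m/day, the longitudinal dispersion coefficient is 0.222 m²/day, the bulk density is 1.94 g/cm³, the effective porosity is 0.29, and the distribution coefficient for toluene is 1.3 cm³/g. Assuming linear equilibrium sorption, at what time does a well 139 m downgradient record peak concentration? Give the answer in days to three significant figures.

Retardation factor R = 1 + ρ_b·K_d/n = 1 + 1.94 × 1.3/0.29 = 9.697.
Sorption retards both mechanisms: v_R = v/R = 0.03537 m/day, D_R = D/R = 0.02289 m²/day.
Peak time from v_R²t² + 2D_R t − x² = 0: t = (√(D_R² + v_R²x²) − D_R)/v_R².
√(D_R² + v_R²x²) = √(0.02289² + 0.03537² × 139²) = 4.916; v_R² = 0.001251.
t = (4.916 − 0.02289)/0.001251 = 3910 days.

3910 days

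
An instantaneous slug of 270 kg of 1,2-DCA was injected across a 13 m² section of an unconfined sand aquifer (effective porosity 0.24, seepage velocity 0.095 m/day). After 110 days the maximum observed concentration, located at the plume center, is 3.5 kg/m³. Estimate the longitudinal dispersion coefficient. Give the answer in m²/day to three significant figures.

At the plume center C_max = M/(n_e·A·√(4πDt)), so D = M²/(4πt·(n_e·A·C_max)²).
n_e·A·C_max = 0.24 × 13 × 3.5 = 10.92 kg/m.
D = 270²/(4π × 110 × 10.92²) = 0.442 m²/day.

0.442 m²/day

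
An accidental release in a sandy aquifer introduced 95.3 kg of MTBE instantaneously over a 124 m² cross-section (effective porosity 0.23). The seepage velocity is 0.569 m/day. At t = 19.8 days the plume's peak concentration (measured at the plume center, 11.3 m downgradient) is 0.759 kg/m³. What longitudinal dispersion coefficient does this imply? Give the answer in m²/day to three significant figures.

At the plume center C_max = M/(n_e·A·√(4πDt)), so D = M²/(4πt·(n_e·A·C_max)²).
n_e·A·C_max = 0.23 × 124 × 0.759 = 21.65 kg/m.
D = 95.3²/(4π × 19.8 × 21.65²) = 0.0779 m²/day.

0.0779 m²/day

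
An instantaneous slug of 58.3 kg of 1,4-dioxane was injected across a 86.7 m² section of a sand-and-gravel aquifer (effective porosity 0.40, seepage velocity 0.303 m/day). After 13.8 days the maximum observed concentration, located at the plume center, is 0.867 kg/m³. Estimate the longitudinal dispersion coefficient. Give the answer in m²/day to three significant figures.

At the plume center C_max = M/(n_e·A·√(4πDt)), so D = M²/(4πt·(n_e·A·C_max)²).
n_e·A·C_max = 0.40 × 86.7 × 0.867 = 30.07 kg/m.
D = 58.3²/(4π × 13.8 × 30.07²) = 0.0217 m²/day.

0.0217 m²/day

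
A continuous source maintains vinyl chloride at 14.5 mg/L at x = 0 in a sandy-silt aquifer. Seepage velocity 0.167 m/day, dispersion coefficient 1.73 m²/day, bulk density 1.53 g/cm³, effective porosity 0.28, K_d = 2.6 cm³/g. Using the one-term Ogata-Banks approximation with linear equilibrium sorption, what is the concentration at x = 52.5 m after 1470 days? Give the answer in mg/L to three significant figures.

Retardation factor R = 1 + ρ_b·K_d/n = 1 + 1.53 × 2.6/0.28 = 15.21.
Sorption retards both mechanisms: v_R = v/R = 0.01098 m/day, D_R = D/R = 0.1137 m²/day.
v_R·t = 0.01098 × 1470 = 16.1406 m; 2√(D_R t) = 25.86 m; argument = (52.5 − 16.1406)/25.86 = 1.406.
C = C₀ × ½·erfc(1.406) = 14.5 × 0.02338 = 0.339 mg/L.

0.339 mg/L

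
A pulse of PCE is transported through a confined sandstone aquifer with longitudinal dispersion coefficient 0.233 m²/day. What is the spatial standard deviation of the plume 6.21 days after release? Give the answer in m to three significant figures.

1.70 m

Dispersive spreading gives a Gaussian with σ² = 2Dt; advection only shifts the center.
σ = √(2 × 0.233 × 6.21) = 1.70 m.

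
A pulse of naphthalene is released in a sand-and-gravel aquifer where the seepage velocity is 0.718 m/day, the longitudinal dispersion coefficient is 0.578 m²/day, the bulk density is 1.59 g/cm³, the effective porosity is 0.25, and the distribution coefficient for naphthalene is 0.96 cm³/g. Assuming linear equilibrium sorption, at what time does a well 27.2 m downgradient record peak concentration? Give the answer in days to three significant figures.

Retardation factor R = 1 + ρ_b·K_d/n = 1 + 1.59 × 0.96/0.25 = 7.106.
Sorption retards both mechanisms: v_R = v/R = 0.1010 m/day, D_R = D/R = 0.08134 m²/day.
Peak time from v_R²t² + 2D_R t − x² = 0: t = (√(D_R² + v_R²x²) − D_R)/v_R².
√(D_R² + v_R²x²) = √(0.08134² + 0.1010² × 27.2²) = 2.748; v_R² = 0.01020.
t = (2.748 − 0.08134)/0.01020 = 261 days.

261 days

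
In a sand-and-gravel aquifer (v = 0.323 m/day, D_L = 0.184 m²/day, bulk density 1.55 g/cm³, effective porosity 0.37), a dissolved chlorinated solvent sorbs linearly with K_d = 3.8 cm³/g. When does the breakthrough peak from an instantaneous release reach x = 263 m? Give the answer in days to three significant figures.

13700 days

Retardation factor R = 1 + ρ_b·K_d/n = 1 + 1.55 × 3.8/0.37 = 16.92.
Sorption retards both mechanisms: v_R = v/R = 0.01909 m/day, D_R = D/R = 0.01087 m²/day.
Peak time from v_R²t² + 2D_R t − x² = 0: t = (√(D_R² + v_R²x²) − D_R)/v_R².
√(D_R² + v_R²x²) = √(0.01087² + 0.01909² × 263²) = 5.021; v_R² = 0.0003644.
t = (5.021 − 0.01087)/0.0003644 = 13700 days.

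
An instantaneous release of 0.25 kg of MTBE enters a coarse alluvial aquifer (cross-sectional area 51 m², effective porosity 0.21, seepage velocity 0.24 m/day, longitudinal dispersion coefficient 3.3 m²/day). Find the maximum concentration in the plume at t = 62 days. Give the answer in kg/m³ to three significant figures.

The peak of an instantaneous 1D plume sits at x = vt; there the Gaussian factor is 1 and C_max = M/(n_e·A·√(4πDt)), where n_e·A is the pore area the mass is dissolved in.
√(4πDt) = √(4π × 3.3 × 62) = 50.71 m, so C_max = 0.25/(0.21 × 51 × 50.71) = 0.000460 kg/m³.

0.000460 kg/m³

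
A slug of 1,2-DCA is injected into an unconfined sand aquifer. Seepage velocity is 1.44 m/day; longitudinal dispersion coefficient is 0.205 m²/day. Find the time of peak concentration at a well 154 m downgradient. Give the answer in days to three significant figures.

107 days

For the 1D instantaneous-source solution, setting ∂C/∂t = 0 at fixed x gives v²t² + 2Dt − x² = 0, so t = (√(D² + v²x²) − D)/v².
√(D² + v²x²) = √(0.205² + 1.44² × 154²) = 221.8; v² = 2.0736.
t = (221.8 − 0.205)/2.0736 = 107 days (vs. the pure-advection estimate x/v = 107 d).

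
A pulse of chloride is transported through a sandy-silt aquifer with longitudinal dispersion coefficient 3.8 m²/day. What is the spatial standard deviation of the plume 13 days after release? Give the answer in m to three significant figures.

Dispersive spreading gives a Gaussian with σ² = 2Dt; advection only shifts the center.
σ = √(2 × 3.8 × 13) = 9.94 m.

9.94 m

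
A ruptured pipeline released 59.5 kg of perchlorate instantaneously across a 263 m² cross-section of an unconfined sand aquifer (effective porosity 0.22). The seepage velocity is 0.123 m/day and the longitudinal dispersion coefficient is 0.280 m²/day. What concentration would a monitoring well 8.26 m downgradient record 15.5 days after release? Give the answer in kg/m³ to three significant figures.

For an instantaneous plane source, C(x,t) = M/(n_e·A·√(4πDt)) · exp(−(x−vt)²/(4Dt)), with n_e·A the pore (flow) area.
Plume center vt = 0.123 × 15.5 = 1.9065 m, so the well at 8.26 m is 6.3535 m downgradient of the peak.
√(4πDt) = 7.385 m, giving peak height M/(n_e·A·√(4πDt)) = 59.5/(0.22 × 263 × 7.385) = 0.1392 kg/m³.
(x−vt)²/(4Dt) = (6.3535)²/(4 × 0.280 × 15.5) = 2.325; exp(−2.325) = 0.09778.
C = 0.1392 × 0.09778 = 0.0136 kg/m³.

0.0136 kg/m³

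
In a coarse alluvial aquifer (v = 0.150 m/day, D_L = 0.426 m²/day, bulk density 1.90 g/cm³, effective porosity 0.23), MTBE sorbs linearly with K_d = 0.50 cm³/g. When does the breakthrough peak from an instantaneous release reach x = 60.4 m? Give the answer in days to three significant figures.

Retardation factor R = 1 + ρ_b·K_d/n = 1 + 1.90 × 0.50/0.23 = 5.130.
Sorption retards both mechanisms: v_R = v/R = 0.02924 m/day, D_R = D/R = 0.08304 m²/day.
Peak time from v_R²t² + 2D_R t − x² = 0: t = (√(D_R² + v_R²x²) − D_R)/v_R².
√(D_R² + v_R²x²) = √(0.08304² + 0.02924² × 60.4²) = 1.768; v_R² = 0.0008550.
t = (1.768 − 0.08304)/0.0008550 = 1970 days.

1970 days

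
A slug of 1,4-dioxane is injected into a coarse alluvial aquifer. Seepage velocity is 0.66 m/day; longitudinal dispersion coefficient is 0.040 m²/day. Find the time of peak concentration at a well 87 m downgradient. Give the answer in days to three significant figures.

132 days

For the 1D instantaneous-source solution, setting ∂C/∂t = 0 at fixed x gives v²t² + 2Dt − x² = 0, so t = (√(D² + v²x²) − D)/v².
√(D² + v²x²) = √(0.040² + 0.66² × 87²) = 57.42; v² = 0.4356.
t = (57.42 − 0.040)/0.4356 = 132 days (vs. the pure-advection estimate x/v = 132 d).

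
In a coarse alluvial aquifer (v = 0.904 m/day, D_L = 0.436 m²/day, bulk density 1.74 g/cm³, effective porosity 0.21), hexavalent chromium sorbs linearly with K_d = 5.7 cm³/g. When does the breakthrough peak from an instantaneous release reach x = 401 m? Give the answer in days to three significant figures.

21400 days

Retardation factor R = 1 + ρ_b·K_d/n = 1 + 1.74 × 5.7/0.21 = 48.23.
Sorption retards both mechanisms: v_R = v/R = 0.01874 m/day, D_R = D/R = 0.009040 m²/day.
Peak time from v_R²t² + 2D_R t − x² = 0: t = (√(D_R² + v_R²x²) − D_R)/v_R².
√(D_R² + v_R²x²) = √(0.009040² + 0.01874² × 401²) = 7.515; v_R² = 0.0003512.
t = (7.515 − 0.009040)/0.0003512 = 21400 days.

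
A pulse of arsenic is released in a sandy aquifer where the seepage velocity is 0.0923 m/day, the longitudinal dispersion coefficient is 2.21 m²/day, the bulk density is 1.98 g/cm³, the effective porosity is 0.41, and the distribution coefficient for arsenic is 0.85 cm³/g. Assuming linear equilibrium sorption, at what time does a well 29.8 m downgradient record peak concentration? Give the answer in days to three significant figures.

Retardation factor R = 1 + ρ_b·K_d/n = 1 + 1.98 × 0.85/0.41 = 5.105.
Sorption retards both mechanisms: v_R = v/R = 0.01808 m/day, D_R = D/R = 0.4329 m²/day.
Peak time from v_R²t² + 2D_R t − x² = 0: t = (√(D_R² + v_R²x²) − D_R)/v_R².
√(D_R² + v_R²x²) = √(0.4329² + 0.01808² × 29.8²) = 0.6912; v_R² = 0.0003269.
t = (0.6912 − 0.4329)/0.0003269 = 790 days.

790 days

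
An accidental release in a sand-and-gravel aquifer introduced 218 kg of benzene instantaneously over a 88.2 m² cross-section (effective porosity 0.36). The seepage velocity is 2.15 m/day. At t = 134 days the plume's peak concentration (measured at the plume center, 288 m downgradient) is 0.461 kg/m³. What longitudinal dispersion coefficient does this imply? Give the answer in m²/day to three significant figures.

0.132 m²/day

At the plume center C_max = M/(n_e·A·√(4πDt)), so D = M²/(4πt·(n_e·A·C_max)²).
n_e·A·C_max = 0.36 × 88.2 × 0.461 = 14.64 kg/m.
D = 218²/(4π × 134 × 14.64²) = 0.132 m²/day.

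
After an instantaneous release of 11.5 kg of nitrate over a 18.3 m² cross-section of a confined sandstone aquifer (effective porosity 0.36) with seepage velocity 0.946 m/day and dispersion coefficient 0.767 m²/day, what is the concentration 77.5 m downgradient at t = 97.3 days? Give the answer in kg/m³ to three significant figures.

For an instantaneous plane source, C(x,t) = M/(n_e·A·√(4πDt)) · exp(−(x−vt)²/(4Dt)), with n_e·A the pore (flow) area.
Plume center vt = 0.946 × 97.3 = 92.0458 m, so the well at 77.5 m is 14.5458 m upgradient of the peak.
√(4πDt) = 30.62 m, giving peak height M/(n_e·A·√(4πDt)) = 11.5/(0.36 × 18.3 × 30.62) = 0.05701 kg/m³.
(x−vt)²/(4Dt) = (-14.5458)²/(4 × 0.767 × 97.3) = 0.7088; exp(−0.7088) = 0.4922.
C = 0.05701 × 0.4922 = 0.0281 kg/m³.

0.0281 kg/m³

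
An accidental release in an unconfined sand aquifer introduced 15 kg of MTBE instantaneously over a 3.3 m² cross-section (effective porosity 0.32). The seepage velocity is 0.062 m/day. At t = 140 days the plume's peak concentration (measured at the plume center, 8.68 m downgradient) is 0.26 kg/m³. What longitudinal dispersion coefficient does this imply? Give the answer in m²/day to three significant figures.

At the plume center C_max = M/(n_e·A·√(4πDt)), so D = M²/(4πt·(n_e·A·C_max)²).
n_e·A·C_max = 0.32 × 3.3 × 0.26 = 0.2746 kg/m.
D = 15²/(4π × 140 × 0.2746²) = 1.70 m²/day.

1.70 m²/day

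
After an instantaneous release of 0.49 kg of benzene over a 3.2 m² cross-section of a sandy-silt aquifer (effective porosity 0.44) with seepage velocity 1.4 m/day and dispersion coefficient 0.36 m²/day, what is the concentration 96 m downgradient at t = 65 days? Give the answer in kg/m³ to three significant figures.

For an instantaneous plane source, C(x,t) = M/(n_e·A·√(4πDt)) · exp(−(x−vt)²/(4Dt)), with n_e·A the pore (flow) area.
Plume center vt = 1.4 × 65 = 91 m, so the well at 96 m is 5 m downgradient of the peak.
√(4πDt) = 17.15 m, giving peak height M/(n_e·A·√(4πDt)) = 0.49/(0.44 × 3.2 × 17.15) = 0.02029 kg/m³.
(x−vt)²/(4Dt) = (5)²/(4 × 0.36 × 65) = 0.2671; exp(−0.2671) = 0.7656.
C = 0.02029 × 0.7656 = 0.0155 kg/m³.

0.0155 kg/m³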